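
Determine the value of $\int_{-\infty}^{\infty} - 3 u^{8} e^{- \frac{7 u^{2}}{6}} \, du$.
$- \frac{3645 \sqrt{42} \sqrt{\pi}}{2401}$

Start from the elementary integral
$$J(a) = \int_{-\infty}^{\infty} - 3 e^{- a u^{2}} \, du = - \frac{3 \sqrt{\pi}}{\sqrt{a}}.$$

Differentiating under the integral sign brings down a factor of $(-u^2)$:
$$\frac{dJ}{da} = \int_{-\infty}^{\infty} 3 u^{2} e^{- a u^{2}} \, du = \frac{3 \sqrt{\pi}}{2 a^{\frac{3}{2}}}.$$

Repeating $4$ times in total — each differentiation brings down another $(-u^2)$ — gives
$$\frac{d^{4}J}{da^{4}} = \int_{-\infty}^{\infty} - 3 u^{8} e^{- a u^{2}} \, du = - \frac{315 \sqrt{\pi}}{16 a^{\frac{9}{2}}},$$
and the integrand here is exactly the target integrand, so $I = - \frac{315 \sqrt{\pi}}{16 a^{\frac{9}{2}}}$.

Setting $a = \frac{7}{6}$:
$$I = - \frac{3645 \sqrt{42} \sqrt{\pi}}{2401}.$$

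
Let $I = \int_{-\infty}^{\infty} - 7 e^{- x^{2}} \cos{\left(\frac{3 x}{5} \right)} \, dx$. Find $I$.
$- \frac{7 \sqrt{\pi}}{e^{\frac{9}{100}}}$

Let $b$ denote the cosine frequency and define $I(b) = \int_{-\infty}^{\infty} - 7 e^{- x^{2}} \cos{\left(b x \right)} \, dx$.

Differentiating under the integral sign,
$$I'(b) = \int_{-\infty}^{\infty} 7 x e^{- x^{2}} \sin{\left(b x \right)} \, dx.$$

Integrate $\int_{-\infty}^{\infty} x \sin(b x)\, e^{- x^{2}}\, dx$ by parts with $u = \sin(b x)$ and $dv = x\, e^{- x^{2}}\, dx$, giving $v = - \frac{e^{- x^{2}}}{2}$. The boundary term vanishes and
$$\int_{-\infty}^{\infty} x \sin(b x)\, e^{- x^{2}}\, dx = \frac{b}{2} \int_{-\infty}^{\infty} \cos(b x)\, e^{- x^{2}}\, dx,$$
so $I'(b) = - \frac{b}{2}\, I(b)$.

This is a separable first-order ODE; solving with the initial condition $I(0) = \int_{-\infty}^{\infty} - 7 e^{- x^{2}}\,dx = - 7 \sqrt{\pi}$ gives
$$I(b) = - 7 \sqrt{\pi} e^{- \frac{b^{2}}{4}}.$$

Setting $b = \frac{3}{5}$:
$$I = - \frac{7 \sqrt{\pi}}{e^{\frac{9}{100}}}.$$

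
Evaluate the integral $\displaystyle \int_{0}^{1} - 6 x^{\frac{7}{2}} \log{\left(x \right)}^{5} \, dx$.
$\frac{5120}{59049}$

Consider the simpler parametrised integral
$$J(a) = \int_{0}^{1} - 6 x^{a} \, dx = - \frac{6}{a + 1}.$$

Differentiating under the integral sign brings down a factor of $\ln x$:
$$\frac{dJ}{da} = \int_{0}^{1} - 6 x^{a} \log{\left(x \right)} \, dx = \frac{6}{\left(a + 1\right)^{2}}.$$

Repeating $5$ times in total — each differentiation brings down another $\ln x$ — gives
$$\frac{d^{5}J}{da^{5}} = \int_{0}^{1} - 6 x^{a} \log{\left(x \right)}^{5} \, dx = \frac{720}{\left(a + 1\right)^{6}},$$
and the integrand here is exactly the target integrand, so $I = \frac{720}{\left(a + 1\right)^{6}}$.

Setting $a = \frac{7}{2}$:
$$I = \frac{5120}{59049}.$$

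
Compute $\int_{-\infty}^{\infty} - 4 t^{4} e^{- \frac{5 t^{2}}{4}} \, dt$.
$- \frac{96 \sqrt{5} \sqrt{\pi}}{125}$

Consider the simpler parametrised integral
$$J(a) = \int_{-\infty}^{\infty} - 4 e^{- a t^{2}} \, dt = - \frac{4 \sqrt{\pi}}{\sqrt{a}}.$$

Differentiating under the integral sign brings down a factor of $(-t^2)$:
$$\frac{dJ}{da} = \int_{-\infty}^{\infty} 4 t^{2} e^{- a t^{2}} \, dt = \frac{2 \sqrt{\pi}}{a^{\frac{3}{2}}}.$$

Repeating twice in total — each differentiation brings down another $(-t^2)$ — gives
$$\frac{d^{2}J}{da^{2}} = \int_{-\infty}^{\infty} - 4 t^{4} e^{- a t^{2}} \, dt = - \frac{3 \sqrt{\pi}}{a^{\frac{5}{2}}},$$
and the integrand here is exactly the target integrand, so $I = - \frac{3 \sqrt{\pi}}{a^{\frac{5}{2}}}$.

Setting $a = \frac{5}{4}$:
$$I = - \frac{96 \sqrt{5} \sqrt{\pi}}{125}.$$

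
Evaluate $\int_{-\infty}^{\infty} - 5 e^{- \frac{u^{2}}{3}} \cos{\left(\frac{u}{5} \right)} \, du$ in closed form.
$- \frac{5 \sqrt{3} \sqrt{\pi}}{e^{\frac{3}{100}}}$

Define $I(b) = \int_{-\infty}^{\infty} - 5 e^{- \frac{u^{2}}{3}} \cos{\left(b u \right)} \, du$.

Differentiating under the integral sign,
$$I'(b) = \int_{-\infty}^{\infty} 5 u e^{- \frac{u^{2}}{3}} \sin{\left(b u \right)} \, du.$$

Integrate $\int_{-\infty}^{\infty} u \sin(b u)\, e^{- \frac{u^{2}}{3}}\, du$ by parts with $w = \sin(b u)$ and $dv = u\, e^{- \frac{u^{2}}{3}}\, du$, giving $v = - \frac{3 e^{- \frac{u^{2}}{3}}}{2}$. The boundary term vanishes and
$$\int_{-\infty}^{\infty} u \sin(b u)\, e^{- \frac{u^{2}}{3}}\, du = \frac{3 b}{2} \int_{-\infty}^{\infty} \cos(b u)\, e^{- \frac{u^{2}}{3}}\, du,$$
so $I'(b) = - \frac{3 b}{2}\, I(b)$.

This is a separable first-order ODE; solving with the initial condition $I(0) = \int_{-\infty}^{\infty} - 5 e^{- \frac{u^{2}}{3}}\,du = - 5 \sqrt{3} \sqrt{\pi}$ gives
$$I(b) = - 5 \sqrt{3} \sqrt{\pi} e^{- \frac{3 b^{2}}{4}}.$$

Setting $b = \frac{1}{5}$:
$$I = - \frac{5 \sqrt{3} \sqrt{\pi}}{e^{\frac{3}{100}}}.$$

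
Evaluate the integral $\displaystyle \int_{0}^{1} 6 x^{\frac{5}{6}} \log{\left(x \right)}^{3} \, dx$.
$- \frac{46656}{14641}$

Consider the simpler parametrised integral
$$J(a) = \int_{0}^{1} 6 x^{a} \, dx = \frac{6}{a + 1}.$$

Differentiating under the integral sign brings down a factor of $\ln x$:
$$\frac{dJ}{da} = \int_{0}^{1} 6 x^{a} \log{\left(x \right)} \, dx = - \frac{6}{\left(a + 1\right)^{2}}.$$

Repeating $3$ times in total — each differentiation brings down another $\ln x$ — gives
$$\frac{d^{3}J}{da^{3}} = \int_{0}^{1} 6 x^{a} \log{\left(x \right)}^{3} \, dx = - \frac{36}{\left(a + 1\right)^{4}},$$
and the integrand here is exactly the target integrand, so $I = - \frac{36}{\left(a + 1\right)^{4}}$.

Setting $a = \frac{5}{6}$:
$$I = - \frac{46656}{14641}.$$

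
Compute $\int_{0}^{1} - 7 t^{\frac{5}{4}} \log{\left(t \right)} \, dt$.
$\frac{112}{81}$

Consider the simpler parametrised integral
$$J(a) = \int_{0}^{1} - 7 t^{a} \, dt = - \frac{7}{a + 1}.$$

Differentiating under the integral sign brings down a factor of $\ln t$:
$$\frac{dJ}{da} = \int_{0}^{1} - 7 t^{a} \log{\left(t \right)} \, dt = \frac{7}{\left(a + 1\right)^{2}}.$$

The integral on the left is $I$, so $I = \frac{7}{\left(a + 1\right)^{2}}$.

Setting $a = \frac{5}{4}$:
$$I = \frac{112}{81}.$$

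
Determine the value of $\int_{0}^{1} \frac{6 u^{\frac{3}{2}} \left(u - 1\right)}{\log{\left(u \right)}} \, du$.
$- \log{\left(\frac{15625}{117649} \right)}$

Consider the one-parameter family: let $I(a) = \int_{0}^{1} \frac{6 \left(u^{\frac{5}{2}} - u^{a}\right)}{\log{\left(u \right)}} \, du$.

Since $\dfrac{\partial}{\partial a}\,u^{a} = u^{a} \ln u$, the $\ln u$ in the denominator cancels and
$$\frac{dI}{da} = \int_{0}^{1} -6 u^{a} \, du = -6 \left[\frac{u^{a+1}}{a+1}\right]_0^1 = - \frac{6}{a + 1}.$$

Integrating with respect to $a$ gives $I(a) = - \log{\left(\frac{64 \left(a + 1\right)^{6}}{117649} \right)} + C$.

At $a = \frac{5}{2}$ the integrand is identically $0$, so $I(\frac{5}{2}) = 0$. The closed form gives $0$, hence $C = 0$.

Setting $a = \frac{3}{2}$:
$$I = - \log{\left(\frac{15625}{117649} \right)}.$$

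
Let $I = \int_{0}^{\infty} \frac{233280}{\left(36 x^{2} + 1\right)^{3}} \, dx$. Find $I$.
$7290 \pi$

Begin with the known result
$$J(a) = \int_{0}^{\infty} \frac{5}{a^{2} + x^{2}} \, dx = \frac{5 \pi}{2 a}.$$

Differentiating under the integral sign with respect to $a$,
$$\frac{dJ}{da} = \int_{0}^{\infty} - \frac{10 a}{\left(a^{2} + x^{2}\right)^{2}} \, dx = - \frac{5 \pi}{2 a^{2}},$$
so $\int_{0}^{\infty} \frac{5}{\left(a^{2} + x^{2}\right)^{2}} \, dx = \frac{5 \pi}{4 a^{3}}$.

Repeating — each differentiation of $1/(x^2+a^2)^j$ produces $-2ja/(x^2+a^2)^{j+1}$ — and dividing through by $-2ja$ at each step yields, after $2$ differentiations in total,
$$\int_{0}^{\infty} \frac{5}{\left(a^{2} + x^{2}\right)^{3}} \, dx = \frac{15 \pi}{16 a^{5}}.$$

Setting $a = \frac{1}{6}$:
$$I = 7290 \pi.$$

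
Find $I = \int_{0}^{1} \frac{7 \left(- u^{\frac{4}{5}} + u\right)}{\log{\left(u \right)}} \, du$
$\log{\left(\frac{10000000}{4782969} \right)}$

Consider the one-parameter family: let $I(a) = \int_{0}^{1} \frac{7 \left(u - u^{a}\right)}{\log{\left(u \right)}} \, du$.

Since $\dfrac{\partial}{\partial a}\,u^{a} = u^{a} \ln u$, the $\ln u$ in the denominator cancels and
$$\frac{dI}{da} = \int_{0}^{1} -7 u^{a} \, du = -7 \left[\frac{u^{a+1}}{a+1}\right]_0^1 = - \frac{7}{a + 1}.$$

Integrating with respect to $a$ gives $I(a) = \log{\left(\frac{128}{\left(a + 1\right)^{7}} \right)} + C$.

At $a = 1$ the integrand is identically $0$, so $I(1) = 0$. The closed form gives $0$, hence $C = 0$.

Setting $a = \frac{4}{5}$:
$$I = \log{\left(\frac{10000000}{4782969} \right)}.$$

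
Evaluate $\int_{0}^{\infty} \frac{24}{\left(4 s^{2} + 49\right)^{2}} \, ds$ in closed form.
$\frac{3 \pi}{343}$

Start from the standard arctangent integral
$$J(a) = \int_{0}^{\infty} \frac{3}{2 \left(a^{2} + s^{2}\right)} \, ds = \frac{3 \pi}{4 a}.$$

Differentiating under the integral sign with respect to $a$,
$$\frac{dJ}{da} = \int_{0}^{\infty} - \frac{3 a}{\left(a^{2} + s^{2}\right)^{2}} \, ds = - \frac{3 \pi}{4 a^{2}},$$
so $\int_{0}^{\infty} \frac{3}{2 \left(a^{2} + s^{2}\right)^{2}} \, ds = \frac{3 \pi}{8 a^{3}}$.

Setting $a = \frac{7}{2}$:
$$I = \frac{3 \pi}{343}.$$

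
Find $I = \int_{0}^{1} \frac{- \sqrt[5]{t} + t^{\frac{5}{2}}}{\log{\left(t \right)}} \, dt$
$\log{\left(\frac{35}{12} \right)}$

Replace the exponent $\frac{5}{2}$ by a parameter $a$: let $I(a) = \int_{0}^{1} \frac{- \sqrt[5]{t} + t^{a}}{\log{\left(t \right)}} \, dt$.

Since $\dfrac{\partial}{\partial a}\,t^{a} = t^{a} \ln t$, the $\ln t$ in the denominator cancels and
$$\frac{dI}{da} = \int_{0}^{1} t^{a} \, dt = \left[\frac{t^{a+1}}{a+1}\right]_0^1 = \frac{1}{a + 1}.$$

Integrating with respect to $a$ gives $I(a) = \log{\left(\frac{5 a}{6} + \frac{5}{6} \right)} + C$.

At $a = \frac{1}{5}$ the integrand is identically $0$, so $I(\frac{1}{5}) = 0$. The closed form gives $0$, hence $C = 0$.

Setting $a = \frac{5}{2}$:
$$I = \log{\left(\frac{35}{12} \right)}.$$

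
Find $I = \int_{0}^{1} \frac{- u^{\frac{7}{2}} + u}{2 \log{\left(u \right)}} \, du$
$\log{\left(\frac{2}{3} \right)}$

Introduce a parameter $a$ in the exponent: let $I(a) = \int_{0}^{1} \frac{- u^{\frac{7}{2}} + u^{a}}{2 \log{\left(u \right)}} \, du$.

Since $\dfrac{\partial}{\partial a}\,u^{a} = u^{a} \ln u$, the $\ln u$ in the denominator cancels and
$$\frac{dI}{da} = \int_{0}^{1} \frac{1}{2} u^{a} \, du = \frac{1}{2} \left[\frac{u^{a+1}}{a+1}\right]_0^1 = \frac{1}{2 \left(a + 1\right)}.$$

Integrating with respect to $a$ gives $I(a) = \frac{\log{\left(a + 1 \right)}}{2} - \log{\left(3 \right)} + \frac{\log{\left(2 \right)}}{2} + C$.

At $a = \frac{7}{2}$ the integrand is identically $0$, so $I(\frac{7}{2}) = 0$. The closed form gives $0$, hence $C = 0$.

Setting $a = 1$:
$$I = \log{\left(\frac{2}{3} \right)}.$$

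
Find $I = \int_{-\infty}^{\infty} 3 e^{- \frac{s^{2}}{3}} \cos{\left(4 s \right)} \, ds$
$\frac{3 \sqrt{3} \sqrt{\pi}}{e^{12}}$

Define $I(b) = \int_{-\infty}^{\infty} 3 e^{- \frac{s^{2}}{3}} \cos{\left(b s \right)} \, ds$.

Differentiating under the integral sign,
$$I'(b) = \int_{-\infty}^{\infty} - 3 s e^{- \frac{s^{2}}{3}} \sin{\left(b s \right)} \, ds.$$

Integrate $\int_{-\infty}^{\infty} s \sin(b s)\, e^{- \frac{s^{2}}{3}}\, ds$ by parts with $u = \sin(b s)$ and $dv = s\, e^{- \frac{s^{2}}{3}}\, ds$, giving $v = - \frac{3 e^{- \frac{s^{2}}{3}}}{2}$. The boundary term vanishes and
$$\int_{-\infty}^{\infty} s \sin(b s)\, e^{- \frac{s^{2}}{3}}\, ds = \frac{3 b}{2} \int_{-\infty}^{\infty} \cos(b s)\, e^{- \frac{s^{2}}{3}}\, ds,$$
so $I'(b) = - \frac{3 b}{2}\, I(b)$.

This is a separable first-order ODE; solving with the initial condition $I(0) = \int_{-\infty}^{\infty} 3 e^{- \frac{s^{2}}{3}}\,ds = 3 \sqrt{3} \sqrt{\pi}$ gives
$$I(b) = 3 \sqrt{3} \sqrt{\pi} e^{- \frac{3 b^{2}}{4}}.$$

Setting $b = 4$:
$$I = \frac{3 \sqrt{3} \sqrt{\pi}}{e^{12}}.$$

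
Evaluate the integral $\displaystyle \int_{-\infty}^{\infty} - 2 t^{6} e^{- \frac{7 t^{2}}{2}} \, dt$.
$- \frac{30 \sqrt{14} \sqrt{\pi}}{2401}$

Begin with the known integral
$$J(a) = \int_{-\infty}^{\infty} - 2 e^{- a t^{2}} \, dt = - \frac{2 \sqrt{\pi}}{\sqrt{a}}.$$

Differentiating under the integral sign brings down a factor of $(-t^2)$:
$$\frac{dJ}{da} = \int_{-\infty}^{\infty} 2 t^{2} e^{- a t^{2}} \, dt = \frac{\sqrt{\pi}}{a^{\frac{3}{2}}}.$$

Repeating $3$ times in total — each differentiation brings down another $(-t^2)$ — gives
$$\frac{d^{3}J}{da^{3}} = \int_{-\infty}^{\infty} 2 t^{6} e^{- a t^{2}} \, dt = \frac{15 \sqrt{\pi}}{4 a^{\frac{7}{2}}},$$
and the integrand here is $(-1)^{3}$ times the target integrand, so $I = (-1)^{3}\,\frac{d^{3}J}{da^{3}} = - \frac{15 \sqrt{\pi}}{4 a^{\frac{7}{2}}}$.

Setting $a = \frac{7}{2}$:
$$I = - \frac{30 \sqrt{14} \sqrt{\pi}}{2401}.$$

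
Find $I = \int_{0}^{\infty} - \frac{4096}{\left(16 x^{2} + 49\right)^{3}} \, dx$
$- \frac{192 \pi}{16807}$

Start from the standard arctangent integral
$$J(a) = \int_{0}^{\infty} - \frac{1}{a^{2} + x^{2}} \, dx = - \frac{\pi}{2 a}.$$

Differentiating under the integral sign with respect to $a$,
$$\frac{dJ}{da} = \int_{0}^{\infty} \frac{2 a}{\left(a^{2} + x^{2}\right)^{2}} \, dx = \frac{\pi}{2 a^{2}},$$
so $\int_{0}^{\infty} - \frac{1}{\left(a^{2} + x^{2}\right)^{2}} \, dx = - \frac{\pi}{4 a^{3}}$.

Repeating — each differentiation of $1/(x^2+a^2)^j$ produces $-2ja/(x^2+a^2)^{j+1}$ — and dividing through by $-2ja$ at each step yields, after $2$ differentiations in total,
$$\int_{0}^{\infty} - \frac{1}{\left(a^{2} + x^{2}\right)^{3}} \, dx = - \frac{3 \pi}{16 a^{5}}.$$

Setting $a = \frac{7}{4}$:
$$I = - \frac{192 \pi}{16807}.$$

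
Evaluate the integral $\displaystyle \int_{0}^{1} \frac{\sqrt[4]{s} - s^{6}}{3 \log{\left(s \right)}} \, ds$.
$\log{\left(\frac{\sqrt[3]{490}}{14} \right)}$

Replace the exponent $\frac{1}{4}$ by a parameter $a$: let $I(a) = \int_{0}^{1} \frac{- s^{6} + s^{a}}{3 \log{\left(s \right)}} \, ds$.

Since $\dfrac{\partial}{\partial a}\,s^{a} = s^{a} \ln s$, the $\ln s$ in the denominator cancels and
$$\frac{dI}{da} = \int_{0}^{1} \frac{1}{3} s^{a} \, ds = \frac{1}{3} \left[\frac{s^{a+1}}{a+1}\right]_0^1 = \frac{1}{3 \left(a + 1\right)}.$$

Integrating with respect to $a$ gives $I(a) = \frac{\log{\left(a + 1 \right)}}{3} - \frac{\log{\left(7 \right)}}{3} + C$.

At $a = 6$ the integrand is identically $0$, so $I(6) = 0$. The closed form gives $0$, hence $C = 0$.

Setting $a = \frac{1}{4}$:
$$I = \log{\left(\frac{\sqrt[3]{490}}{14} \right)}.$$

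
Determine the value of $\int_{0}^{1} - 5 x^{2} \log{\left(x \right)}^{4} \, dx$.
$- \frac{40}{81}$

Start from the elementary integral
$$J(a) = \int_{0}^{1} - 5 x^{a} \, dx = - \frac{5}{a + 1}.$$

Differentiating under the integral sign brings down a factor of $\ln x$:
$$\frac{dJ}{da} = \int_{0}^{1} - 5 x^{a} \log{\left(x \right)} \, dx = \frac{5}{\left(a + 1\right)^{2}}.$$

Repeating $4$ times in total — each differentiation brings down another $\ln x$ — gives
$$\frac{d^{4}J}{da^{4}} = \int_{0}^{1} - 5 x^{a} \log{\left(x \right)}^{4} \, dx = - \frac{120}{\left(a + 1\right)^{5}},$$
and the integrand here is exactly the target integrand, so $I = - \frac{120}{\left(a + 1\right)^{5}}$.

Setting $a = 2$:
$$I = - \frac{40}{81}.$$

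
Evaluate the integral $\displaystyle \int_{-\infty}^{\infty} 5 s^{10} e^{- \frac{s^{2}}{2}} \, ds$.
$4725 \sqrt{2} \sqrt{\pi}$

Consider the simpler parametrised integral
$$J(a) = \int_{-\infty}^{\infty} 5 e^{- a s^{2}} \, ds = \frac{5 \sqrt{\pi}}{\sqrt{a}}.$$

Differentiating under the integral sign brings down a factor of $(-s^2)$:
$$\frac{dJ}{da} = \int_{-\infty}^{\infty} - 5 s^{2} e^{- a s^{2}} \, ds = - \frac{5 \sqrt{\pi}}{2 a^{\frac{3}{2}}}.$$

Repeating $5$ times in total — each differentiation brings down another $(-s^2)$ — gives
$$\frac{d^{5}J}{da^{5}} = \int_{-\infty}^{\infty} - 5 s^{10} e^{- a s^{2}} \, ds = - \frac{4725 \sqrt{\pi}}{32 a^{\frac{11}{2}}},$$
and the integrand here is $(-1)^{5}$ times the target integrand, so $I = (-1)^{5}\,\frac{d^{5}J}{da^{5}} = \frac{4725 \sqrt{\pi}}{32 a^{\frac{11}{2}}}$.

Setting $a = \frac{1}{2}$:
$$I = 4725 \sqrt{2} \sqrt{\pi}.$$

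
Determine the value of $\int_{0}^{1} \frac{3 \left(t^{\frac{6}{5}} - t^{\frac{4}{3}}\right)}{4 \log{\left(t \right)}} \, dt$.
$\log{\left(\frac{33^{\frac{3}{4}} \sqrt[4]{35}}{35} \right)}$

Consider the one-parameter family: let $I(a) = \int_{0}^{1} \frac{3 \left(t^{\frac{6}{5}} - t^{a}\right)}{4 \log{\left(t \right)}} \, dt$.

Since $\dfrac{\partial}{\partial a}\,t^{a} = t^{a} \ln t$, the $\ln t$ in the denominator cancels and
$$\frac{dI}{da} = \int_{0}^{1} - \frac{3}{4} t^{a} \, dt = - \frac{3}{4} \left[\frac{t^{a+1}}{a+1}\right]_0^1 = - \frac{3}{4 a + 4}.$$

Integrating with respect to $a$ gives $I(a) = - \frac{3 \log{\left(a + 1 \right)}}{4} - \frac{3 \log{\left(5 \right)}}{4} + \frac{3 \log{\left(11 \right)}}{4} + C$.

At $a = \frac{6}{5}$ the integrand is identically $0$, so $I(\frac{6}{5}) = 0$. The closed form gives $0$, hence $C = 0$.

Setting $a = \frac{4}{3}$:
$$I = \log{\left(\frac{33^{\frac{3}{4}} \sqrt[4]{35}}{35} \right)}.$$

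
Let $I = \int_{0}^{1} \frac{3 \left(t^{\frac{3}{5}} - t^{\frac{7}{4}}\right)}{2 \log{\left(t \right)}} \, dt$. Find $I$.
$- \log{\left(\frac{55 \sqrt{110}}{256} \right)}$

Introduce a parameter $a$ in the exponent: let $I(a) = \int_{0}^{1} \frac{3 \left(t^{\frac{3}{5}} - t^{a}\right)}{2 \log{\left(t \right)}} \, dt$.

Since $\dfrac{\partial}{\partial a}\,t^{a} = t^{a} \ln t$, the $\ln t$ in the denominator cancels and
$$\frac{dI}{da} = \int_{0}^{1} - \frac{3}{2} t^{a} \, dt = - \frac{3}{2} \left[\frac{t^{a+1}}{a+1}\right]_0^1 = - \frac{3}{2 a + 2}.$$

Integrating with respect to $a$ gives $I(a) = - \log{\left(\frac{5 \sqrt{10} \left(a + 1\right)^{\frac{3}{2}}}{32} \right)} + C$.

At $a = \frac{3}{5}$ the integrand is identically $0$, so $I(\frac{3}{5}) = 0$. The closed form gives $0$, hence $C = 0$.

Setting $a = \frac{7}{4}$:
$$I = - \log{\left(\frac{55 \sqrt{110}}{256} \right)}.$$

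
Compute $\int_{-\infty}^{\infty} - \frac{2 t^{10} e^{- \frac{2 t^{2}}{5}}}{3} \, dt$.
$- \frac{984375 \sqrt{10} \sqrt{\pi}}{1024}$

Consider the simpler parametrised integral
$$J(a) = \int_{-\infty}^{\infty} - \frac{2 e^{- a t^{2}}}{3} \, dt = - \frac{2 \sqrt{\pi}}{3 \sqrt{a}}.$$

Differentiating under the integral sign brings down a factor of $(-t^2)$:
$$\frac{dJ}{da} = \int_{-\infty}^{\infty} \frac{2 t^{2} e^{- a t^{2}}}{3} \, dt = \frac{\sqrt{\pi}}{3 a^{\frac{3}{2}}}.$$

Repeating $5$ times in total — each differentiation brings down another $(-t^2)$ — gives
$$\frac{d^{5}J}{da^{5}} = \int_{-\infty}^{\infty} \frac{2 t^{10} e^{- a t^{2}}}{3} \, dt = \frac{315 \sqrt{\pi}}{16 a^{\frac{11}{2}}},$$
and the integrand here is $(-1)^{5}$ times the target integrand, so $I = (-1)^{5}\,\frac{d^{5}J}{da^{5}} = - \frac{315 \sqrt{\pi}}{16 a^{\frac{11}{2}}}$.

Setting $a = \frac{2}{5}$:
$$I = - \frac{984375 \sqrt{10} \sqrt{\pi}}{1024}.$$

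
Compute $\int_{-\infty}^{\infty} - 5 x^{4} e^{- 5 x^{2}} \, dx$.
$- \frac{3 \sqrt{5} \sqrt{\pi}}{100}$

Begin with the known integral
$$J(a) = \int_{-\infty}^{\infty} - 5 e^{- a x^{2}} \, dx = - \frac{5 \sqrt{\pi}}{\sqrt{a}}.$$

Differentiating under the integral sign brings down a factor of $(-x^2)$:
$$\frac{dJ}{da} = \int_{-\infty}^{\infty} 5 x^{2} e^{- a x^{2}} \, dx = \frac{5 \sqrt{\pi}}{2 a^{\frac{3}{2}}}.$$

Repeating twice in total — each differentiation brings down another $(-x^2)$ — gives
$$\frac{d^{2}J}{da^{2}} = \int_{-\infty}^{\infty} - 5 x^{4} e^{- a x^{2}} \, dx = - \frac{15 \sqrt{\pi}}{4 a^{\frac{5}{2}}},$$
and the integrand here is exactly the target integrand, so $I = - \frac{15 \sqrt{\pi}}{4 a^{\frac{5}{2}}}$.

Setting $a = 5$:
$$I = - \frac{3 \sqrt{5} \sqrt{\pi}}{100}.$$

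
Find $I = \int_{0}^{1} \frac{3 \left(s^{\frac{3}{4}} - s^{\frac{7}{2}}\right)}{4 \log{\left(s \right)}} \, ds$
$\log{\left(\frac{\sqrt[4]{2} \sqrt{3} \cdot 7^{\frac{3}{4}}}{18} \right)}$

Consider the one-parameter family: let $I(a) = \int_{0}^{1} \frac{3 \left(- s^{\frac{7}{2}} + s^{a}\right)}{4 \log{\left(s \right)}} \, ds$.

Since $\dfrac{\partial}{\partial a}\,s^{a} = s^{a} \ln s$, the $\ln s$ in the denominator cancels and
$$\frac{dI}{da} = \int_{0}^{1} \frac{3}{4} s^{a} \, ds = \frac{3}{4} \left[\frac{s^{a+1}}{a+1}\right]_0^1 = \frac{3}{4 \left(a + 1\right)}.$$

Integrating with respect to $a$ gives $I(a) = \log{\left(\frac{2^{\frac{3}{4}} \sqrt{3} \left(a + 1\right)^{\frac{3}{4}}}{9} \right)} + C$.

At $a = \frac{7}{2}$ the integrand is identically $0$, so $I(\frac{7}{2}) = 0$. The closed form gives $0$, hence $C = 0$.

Setting $a = \frac{3}{4}$:
$$I = \log{\left(\frac{\sqrt[4]{2} \sqrt{3} \cdot 7^{\frac{3}{4}}}{18} \right)}.$$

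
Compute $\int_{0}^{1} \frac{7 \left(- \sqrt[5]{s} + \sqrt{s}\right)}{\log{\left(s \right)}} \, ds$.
$- \log{\left(\frac{16384}{78125} \right)}$

Replace the exponent $\frac{1}{5}$ by a parameter $a$: let $I(a) = \int_{0}^{1} \frac{7 \left(\sqrt{s} - s^{a}\right)}{\log{\left(s \right)}} \, ds$.

Since $\dfrac{\partial}{\partial a}\,s^{a} = s^{a} \ln s$, the $\ln s$ in the denominator cancels and
$$\frac{dI}{da} = \int_{0}^{1} -7 s^{a} \, ds = -7 \left[\frac{s^{a+1}}{a+1}\right]_0^1 = - \frac{7}{a + 1}.$$

Integrating with respect to $a$ gives $I(a) = - \log{\left(\frac{128 \left(a + 1\right)^{7}}{2187} \right)} + C$.

At $a = \frac{1}{2}$ the integrand is identically $0$, so $I(\frac{1}{2}) = 0$. The closed form gives $0$, hence $C = 0$.

Setting $a = \frac{1}{5}$:
$$I = - \log{\left(\frac{16384}{78125} \right)}.$$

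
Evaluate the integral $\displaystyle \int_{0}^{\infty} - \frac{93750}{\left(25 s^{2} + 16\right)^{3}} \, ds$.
$- \frac{28125 \pi}{8192}$

Begin with the known result
$$J(a) = \int_{0}^{\infty} - \frac{6}{a^{2} + s^{2}} \, ds = - \frac{3 \pi}{a}.$$

Differentiating under the integral sign with respect to $a$,
$$\frac{dJ}{da} = \int_{0}^{\infty} \frac{12 a}{\left(a^{2} + s^{2}\right)^{2}} \, ds = \frac{3 \pi}{a^{2}},$$
so $\int_{0}^{\infty} - \frac{6}{\left(a^{2} + s^{2}\right)^{2}} \, ds = - \frac{3 \pi}{2 a^{3}}$.

Repeating — each differentiation of $1/(s^2+a^2)^j$ produces $-2ja/(s^2+a^2)^{j+1}$ — and dividing through by $-2ja$ at each step yields, after $2$ differentiations in total,
$$\int_{0}^{\infty} - \frac{6}{\left(a^{2} + s^{2}\right)^{3}} \, ds = - \frac{9 \pi}{8 a^{5}}.$$

Setting $a = \frac{4}{5}$:
$$I = - \frac{28125 \pi}{8192}.$$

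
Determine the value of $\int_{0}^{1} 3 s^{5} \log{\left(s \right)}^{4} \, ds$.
$\frac{1}{108}$

Consider the simpler parametrised integral
$$J(a) = \int_{0}^{1} 3 s^{a} \, ds = \frac{3}{a + 1}.$$

Differentiating under the integral sign brings down a factor of $\ln s$:
$$\frac{dJ}{da} = \int_{0}^{1} 3 s^{a} \log{\left(s \right)} \, ds = - \frac{3}{\left(a + 1\right)^{2}}.$$

Repeating $4$ times in total — each differentiation brings down another $\ln s$ — gives
$$\frac{d^{4}J}{da^{4}} = \int_{0}^{1} 3 s^{a} \log{\left(s \right)}^{4} \, ds = \frac{72}{\left(a + 1\right)^{5}},$$
and the integrand here is exactly the target integrand, so $I = \frac{72}{\left(a + 1\right)^{5}}$.

Setting $a = 5$:
$$I = \frac{1}{108}.$$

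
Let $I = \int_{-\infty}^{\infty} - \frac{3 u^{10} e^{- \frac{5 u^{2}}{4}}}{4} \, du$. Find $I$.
$- \frac{9072 \sqrt{5} \sqrt{\pi}}{3125}$

Consider the simpler parametrised integral
$$J(a) = \int_{-\infty}^{\infty} - \frac{3 e^{- a u^{2}}}{4} \, du = - \frac{3 \sqrt{\pi}}{4 \sqrt{a}}.$$

Differentiating under the integral sign brings down a factor of $(-u^2)$:
$$\frac{dJ}{da} = \int_{-\infty}^{\infty} \frac{3 u^{2} e^{- a u^{2}}}{4} \, du = \frac{3 \sqrt{\pi}}{8 a^{\frac{3}{2}}}.$$

Repeating $5$ times in total — each differentiation brings down another $(-u^2)$ — gives
$$\frac{d^{5}J}{da^{5}} = \int_{-\infty}^{\infty} \frac{3 u^{10} e^{- a u^{2}}}{4} \, du = \frac{2835 \sqrt{\pi}}{128 a^{\frac{11}{2}}},$$
and the integrand here is $(-1)^{5}$ times the target integrand, so $I = (-1)^{5}\,\frac{d^{5}J}{da^{5}} = - \frac{2835 \sqrt{\pi}}{128 a^{\frac{11}{2}}}$.

Setting $a = \frac{5}{4}$:
$$I = - \frac{9072 \sqrt{5} \sqrt{\pi}}{3125}.$$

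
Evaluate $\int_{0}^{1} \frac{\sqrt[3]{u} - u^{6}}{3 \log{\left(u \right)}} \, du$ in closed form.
$\log{\left(\frac{42^{\frac{2}{3}}}{21} \right)}$

Consider the one-parameter family: let $I(a) = \int_{0}^{1} \frac{- u^{6} + u^{a}}{3 \log{\left(u \right)}} \, du$.

Since $\dfrac{\partial}{\partial a}\,u^{a} = u^{a} \ln u$, the $\ln u$ in the denominator cancels and
$$\frac{dI}{da} = \int_{0}^{1} \frac{1}{3} u^{a} \, du = \frac{1}{3} \left[\frac{u^{a+1}}{a+1}\right]_0^1 = \frac{1}{3 \left(a + 1\right)}.$$

Integrating with respect to $a$ gives $I(a) = \frac{\log{\left(a + 1 \right)}}{3} - \frac{\log{\left(7 \right)}}{3} + C$.

At $a = 6$ the integrand is identically $0$, so $I(6) = 0$. The closed form gives $0$, hence $C = 0$.

Setting $a = \frac{1}{3}$:
$$I = \log{\left(\frac{42^{\frac{2}{3}}}{21} \right)}.$$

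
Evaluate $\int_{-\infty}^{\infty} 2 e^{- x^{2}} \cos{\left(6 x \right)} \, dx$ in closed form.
$\frac{2 \sqrt{\pi}}{e^{9}}$

Let $b$ denote the cosine frequency and define $I(b) = \int_{-\infty}^{\infty} 2 e^{- x^{2}} \cos{\left(b x \right)} \, dx$.

Differentiating under the integral sign,
$$I'(b) = \int_{-\infty}^{\infty} - 2 x e^{- x^{2}} \sin{\left(b x \right)} \, dx.$$

Integrate $\int_{-\infty}^{\infty} x \sin(b x)\, e^{- x^{2}}\, dx$ by parts with $u = \sin(b x)$ and $dv = x\, e^{- x^{2}}\, dx$, giving $v = - \frac{e^{- x^{2}}}{2}$. The boundary term vanishes and
$$\int_{-\infty}^{\infty} x \sin(b x)\, e^{- x^{2}}\, dx = \frac{b}{2} \int_{-\infty}^{\infty} \cos(b x)\, e^{- x^{2}}\, dx,$$
so $I'(b) = - \frac{b}{2}\, I(b)$.

This is a separable first-order ODE; solving with the initial condition $I(0) = \int_{-\infty}^{\infty} 2 e^{- x^{2}}\,dx = 2 \sqrt{\pi}$ gives
$$I(b) = 2 \sqrt{\pi} e^{- \frac{b^{2}}{4}}.$$

Setting $b = 6$:
$$I = \frac{2 \sqrt{\pi}}{e^{9}}.$$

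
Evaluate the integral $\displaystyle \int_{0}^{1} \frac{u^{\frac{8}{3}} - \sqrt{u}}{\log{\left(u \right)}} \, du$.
$- \log{\left(\frac{9}{22} \right)}$

Consider the one-parameter family: let $I(a) = \int_{0}^{1} \frac{u^{\frac{8}{3}} - u^{a}}{\log{\left(u \right)}} \, du$.

Since $\dfrac{\partial}{\partial a}\,u^{a} = u^{a} \ln u$, the $\ln u$ in the denominator cancels and
$$\frac{dI}{da} = \int_{0}^{1} -1 u^{a} \, du = -1 \left[\frac{u^{a+1}}{a+1}\right]_0^1 = - \frac{1}{a + 1}.$$

Integrating with respect to $a$ gives $I(a) = - \log{\left(\frac{3 a}{11} + \frac{3}{11} \right)} + C$.

At $a = \frac{8}{3}$ the integrand is identically $0$, so $I(\frac{8}{3}) = 0$. The closed form gives $0$, hence $C = 0$.

Setting $a = \frac{1}{2}$:
$$I = - \log{\left(\frac{9}{22} \right)}.$$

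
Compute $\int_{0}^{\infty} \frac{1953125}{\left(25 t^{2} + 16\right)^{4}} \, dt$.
$\frac{1953125 \pi}{524288}$

Recall the elementary integral
$$J(a) = \int_{0}^{\infty} \frac{5}{a^{2} + t^{2}} \, dt = \frac{5 \pi}{2 a}.$$

Differentiating under the integral sign with respect to $a$,
$$\frac{dJ}{da} = \int_{0}^{\infty} - \frac{10 a}{\left(a^{2} + t^{2}\right)^{2}} \, dt = - \frac{5 \pi}{2 a^{2}},$$
so $\int_{0}^{\infty} \frac{5}{\left(a^{2} + t^{2}\right)^{2}} \, dt = \frac{5 \pi}{4 a^{3}}$.

Repeating — each differentiation of $1/(t^2+a^2)^j$ produces $-2ja/(t^2+a^2)^{j+1}$ — and dividing through by $-2ja$ at each step yields, after $3$ differentiations in total,
$$\int_{0}^{\infty} \frac{5}{\left(a^{2} + t^{2}\right)^{4}} \, dt = \frac{25 \pi}{32 a^{7}}.$$

Setting $a = \frac{4}{5}$:
$$I = \frac{1953125 \pi}{524288}.$$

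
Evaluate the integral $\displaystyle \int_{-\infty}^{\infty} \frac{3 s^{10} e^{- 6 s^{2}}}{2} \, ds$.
$\frac{35 \sqrt{6} \sqrt{\pi}}{36864}$

Start from the elementary integral
$$J(a) = \int_{-\infty}^{\infty} \frac{3 e^{- a s^{2}}}{2} \, ds = \frac{3 \sqrt{\pi}}{2 \sqrt{a}}.$$

Differentiating under the integral sign brings down a factor of $(-s^2)$:
$$\frac{dJ}{da} = \int_{-\infty}^{\infty} - \frac{3 s^{2} e^{- a s^{2}}}{2} \, ds = - \frac{3 \sqrt{\pi}}{4 a^{\frac{3}{2}}}.$$

Repeating $5$ times in total — each differentiation brings down another $(-s^2)$ — gives
$$\frac{d^{5}J}{da^{5}} = \int_{-\infty}^{\infty} - \frac{3 s^{10} e^{- a s^{2}}}{2} \, ds = - \frac{2835 \sqrt{\pi}}{64 a^{\frac{11}{2}}},$$
and the integrand here is $(-1)^{5}$ times the target integrand, so $I = (-1)^{5}\,\frac{d^{5}J}{da^{5}} = \frac{2835 \sqrt{\pi}}{64 a^{\frac{11}{2}}}$.

Setting $a = 6$:
$$I = \frac{35 \sqrt{6} \sqrt{\pi}}{36864}.$$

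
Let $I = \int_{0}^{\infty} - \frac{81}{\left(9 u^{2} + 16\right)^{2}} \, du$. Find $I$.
$- \frac{27 \pi}{256}$

Begin with the known result
$$J(a) = \int_{0}^{\infty} - \frac{1}{a^{2} + u^{2}} \, du = - \frac{\pi}{2 a}.$$

Differentiating under the integral sign with respect to $a$,
$$\frac{dJ}{da} = \int_{0}^{\infty} \frac{2 a}{\left(a^{2} + u^{2}\right)^{2}} \, du = \frac{\pi}{2 a^{2}},$$
so $\int_{0}^{\infty} - \frac{1}{\left(a^{2} + u^{2}\right)^{2}} \, du = - \frac{\pi}{4 a^{3}}$.

Setting $a = \frac{4}{3}$:
$$I = - \frac{27 \pi}{256}.$$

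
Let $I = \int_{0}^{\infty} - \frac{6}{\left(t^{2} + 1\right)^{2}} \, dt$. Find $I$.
$- \frac{3 \pi}{2}$

Begin with the known result
$$J(a) = \int_{0}^{\infty} - \frac{6}{a^{2} + t^{2}} \, dt = - \frac{3 \pi}{a}.$$

Differentiating under the integral sign with respect to $a$,
$$\frac{dJ}{da} = \int_{0}^{\infty} \frac{12 a}{\left(a^{2} + t^{2}\right)^{2}} \, dt = \frac{3 \pi}{a^{2}},$$
so $\int_{0}^{\infty} - \frac{6}{\left(a^{2} + t^{2}\right)^{2}} \, dt = - \frac{3 \pi}{2 a^{3}}$.

Setting $a = 1$:
$$I = - \frac{3 \pi}{2}.$$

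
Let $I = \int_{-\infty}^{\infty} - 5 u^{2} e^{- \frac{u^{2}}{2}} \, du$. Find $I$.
$- 5 \sqrt{2} \sqrt{\pi}$

Begin with the known integral
$$J(a) = \int_{-\infty}^{\infty} - 5 e^{- a u^{2}} \, du = - \frac{5 \sqrt{\pi}}{\sqrt{a}}.$$

Differentiating under the integral sign brings down a factor of $(-u^2)$:
$$\frac{dJ}{da} = \int_{-\infty}^{\infty} 5 u^{2} e^{- a u^{2}} \, du = \frac{5 \sqrt{\pi}}{2 a^{\frac{3}{2}}}.$$

The integral on the left is $-I$, so $I = - \frac{5 \sqrt{\pi}}{2 a^{\frac{3}{2}}}$.

Setting $a = \frac{1}{2}$:
$$I = - 5 \sqrt{2} \sqrt{\pi}.$$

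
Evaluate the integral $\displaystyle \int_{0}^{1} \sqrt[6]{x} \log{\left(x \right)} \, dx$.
$- \frac{36}{49}$

Start from the elementary integral
$$J(a) = \int_{0}^{1} x^{a} \, dx = \frac{1}{a + 1}.$$

Differentiating under the integral sign brings down a factor of $\ln x$:
$$\frac{dJ}{da} = \int_{0}^{1} x^{a} \log{\left(x \right)} \, dx = - \frac{1}{\left(a + 1\right)^{2}}.$$

The integral on the left is $I$, so $I = - \frac{1}{\left(a + 1\right)^{2}}$.

Setting $a = \frac{1}{6}$:
$$I = - \frac{36}{49}.$$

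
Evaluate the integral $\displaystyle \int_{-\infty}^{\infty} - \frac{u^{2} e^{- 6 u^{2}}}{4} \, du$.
$- \frac{\sqrt{6} \sqrt{\pi}}{288}$

Start from the elementary integral
$$J(a) = \int_{-\infty}^{\infty} - \frac{e^{- a u^{2}}}{4} \, du = - \frac{\sqrt{\pi}}{4 \sqrt{a}}.$$

Differentiating under the integral sign brings down a factor of $(-u^2)$:
$$\frac{dJ}{da} = \int_{-\infty}^{\infty} \frac{u^{2} e^{- a u^{2}}}{4} \, du = \frac{\sqrt{\pi}}{8 a^{\frac{3}{2}}}.$$

The integral on the left is $-I$, so $I = - \frac{\sqrt{\pi}}{8 a^{\frac{3}{2}}}$.

Setting $a = 6$:
$$I = - \frac{\sqrt{6} \sqrt{\pi}}{288}.$$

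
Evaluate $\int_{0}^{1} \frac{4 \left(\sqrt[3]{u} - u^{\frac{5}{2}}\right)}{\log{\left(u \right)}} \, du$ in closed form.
$- \log{\left(\frac{194481}{4096} \right)}$

Introduce a parameter $a$ in the exponent: let $I(a) = \int_{0}^{1} \frac{4 \left(\sqrt[3]{u} - u^{a}\right)}{\log{\left(u \right)}} \, du$.

Since $\dfrac{\partial}{\partial a}\,u^{a} = u^{a} \ln u$, the $\ln u$ in the denominator cancels and
$$\frac{dI}{da} = \int_{0}^{1} -4 u^{a} \, du = -4 \left[\frac{u^{a+1}}{a+1}\right]_0^1 = - \frac{4}{a + 1}.$$

Integrating with respect to $a$ gives $I(a) = - \log{\left(\frac{81 \left(a + 1\right)^{4}}{256} \right)} + C$.

At $a = \frac{1}{3}$ the integrand is identically $0$, so $I(\frac{1}{3}) = 0$. The closed form gives $0$, hence $C = 0$.

Setting $a = \frac{5}{2}$:
$$I = - \log{\left(\frac{194481}{4096} \right)}.$$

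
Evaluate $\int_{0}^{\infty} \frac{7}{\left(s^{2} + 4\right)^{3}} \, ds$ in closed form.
$\frac{21 \pi}{512}$

Recall the elementary integral
$$J(a) = \int_{0}^{\infty} \frac{7}{a^{2} + s^{2}} \, ds = \frac{7 \pi}{2 a}.$$

Differentiating under the integral sign with respect to $a$,
$$\frac{dJ}{da} = \int_{0}^{\infty} - \frac{14 a}{\left(a^{2} + s^{2}\right)^{2}} \, ds = - \frac{7 \pi}{2 a^{2}},$$
so $\int_{0}^{\infty} \frac{7}{\left(a^{2} + s^{2}\right)^{2}} \, ds = \frac{7 \pi}{4 a^{3}}$.

Repeating — each differentiation of $1/(s^2+a^2)^j$ produces $-2ja/(s^2+a^2)^{j+1}$ — and dividing through by $-2ja$ at each step yields, after $2$ differentiations in total,
$$\int_{0}^{\infty} \frac{7}{\left(a^{2} + s^{2}\right)^{3}} \, ds = \frac{21 \pi}{16 a^{5}}.$$

Setting $a = 2$:
$$I = \frac{21 \pi}{512}.$$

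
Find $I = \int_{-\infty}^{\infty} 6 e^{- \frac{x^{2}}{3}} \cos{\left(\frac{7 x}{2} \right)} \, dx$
$\frac{6 \sqrt{3} \sqrt{\pi}}{e^{\frac{147}{16}}}$

Let $b$ denote the cosine frequency and define $I(b) = \int_{-\infty}^{\infty} 6 e^{- \frac{x^{2}}{3}} \cos{\left(b x \right)} \, dx$.

Differentiating under the integral sign,
$$I'(b) = \int_{-\infty}^{\infty} - 6 x e^{- \frac{x^{2}}{3}} \sin{\left(b x \right)} \, dx.$$

Integrate $\int_{-\infty}^{\infty} x \sin(b x)\, e^{- \frac{x^{2}}{3}}\, dx$ by parts with $u = \sin(b x)$ and $dv = x\, e^{- \frac{x^{2}}{3}}\, dx$, giving $v = - \frac{3 e^{- \frac{x^{2}}{3}}}{2}$. The boundary term vanishes and
$$\int_{-\infty}^{\infty} x \sin(b x)\, e^{- \frac{x^{2}}{3}}\, dx = \frac{3 b}{2} \int_{-\infty}^{\infty} \cos(b x)\, e^{- \frac{x^{2}}{3}}\, dx,$$
so $I'(b) = - \frac{3 b}{2}\, I(b)$.

This is a separable first-order ODE; solving with the initial condition $I(0) = \int_{-\infty}^{\infty} 6 e^{- \frac{x^{2}}{3}}\,dx = 6 \sqrt{3} \sqrt{\pi}$ gives
$$I(b) = 6 \sqrt{3} \sqrt{\pi} e^{- \frac{3 b^{2}}{4}}.$$

Setting $b = \frac{7}{2}$:
$$I = \frac{6 \sqrt{3} \sqrt{\pi}}{e^{\frac{147}{16}}}.$$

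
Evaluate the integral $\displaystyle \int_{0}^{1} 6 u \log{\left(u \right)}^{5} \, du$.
$- \frac{45}{4}$

Consider the simpler parametrised integral
$$J(a) = \int_{0}^{1} 6 u^{a} \, du = \frac{6}{a + 1}.$$

Differentiating under the integral sign brings down a factor of $\ln u$:
$$\frac{dJ}{da} = \int_{0}^{1} 6 u^{a} \log{\left(u \right)} \, du = - \frac{6}{\left(a + 1\right)^{2}}.$$

Repeating $5$ times in total — each differentiation brings down another $\ln u$ — gives
$$\frac{d^{5}J}{da^{5}} = \int_{0}^{1} 6 u^{a} \log{\left(u \right)}^{5} \, du = - \frac{720}{\left(a + 1\right)^{6}},$$
and the integrand here is exactly the target integrand, so $I = - \frac{720}{\left(a + 1\right)^{6}}$.

Setting $a = 1$:
$$I = - \frac{45}{4}.$$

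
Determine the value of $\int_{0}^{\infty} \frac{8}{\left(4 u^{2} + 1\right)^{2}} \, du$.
$\pi$

Begin with the known result
$$J(a) = \int_{0}^{\infty} \frac{1}{2 \left(a^{2} + u^{2}\right)} \, du = \frac{\pi}{4 a}.$$

Differentiating under the integral sign with respect to $a$,
$$\frac{dJ}{da} = \int_{0}^{\infty} - \frac{a}{\left(a^{2} + u^{2}\right)^{2}} \, du = - \frac{\pi}{4 a^{2}},$$
so $\int_{0}^{\infty} \frac{1}{2 \left(a^{2} + u^{2}\right)^{2}} \, du = \frac{\pi}{8 a^{3}}$.

Setting $a = \frac{1}{2}$:
$$I = \pi.$$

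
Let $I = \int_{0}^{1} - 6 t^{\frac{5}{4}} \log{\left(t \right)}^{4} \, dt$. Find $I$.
$- \frac{16384}{6561}$

Begin with the known integral
$$J(a) = \int_{0}^{1} - 6 t^{a} \, dt = - \frac{6}{a + 1}.$$

Differentiating under the integral sign brings down a factor of $\ln t$:
$$\frac{dJ}{da} = \int_{0}^{1} - 6 t^{a} \log{\left(t \right)} \, dt = \frac{6}{\left(a + 1\right)^{2}}.$$

Repeating $4$ times in total — each differentiation brings down another $\ln t$ — gives
$$\frac{d^{4}J}{da^{4}} = \int_{0}^{1} - 6 t^{a} \log{\left(t \right)}^{4} \, dt = - \frac{144}{\left(a + 1\right)^{5}},$$
and the integrand here is exactly the target integrand, so $I = - \frac{144}{\left(a + 1\right)^{5}}$.

Setting $a = \frac{5}{4}$:
$$I = - \frac{16384}{6561}.$$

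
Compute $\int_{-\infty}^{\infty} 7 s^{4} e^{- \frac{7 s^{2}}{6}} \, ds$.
$\frac{27 \sqrt{42} \sqrt{\pi}}{49}$

Start from the elementary integral
$$J(a) = \int_{-\infty}^{\infty} 7 e^{- a s^{2}} \, ds = \frac{7 \sqrt{\pi}}{\sqrt{a}}.$$

Differentiating under the integral sign brings down a factor of $(-s^2)$:
$$\frac{dJ}{da} = \int_{-\infty}^{\infty} - 7 s^{2} e^{- a s^{2}} \, ds = - \frac{7 \sqrt{\pi}}{2 a^{\frac{3}{2}}}.$$

Repeating twice in total — each differentiation brings down another $(-s^2)$ — gives
$$\frac{d^{2}J}{da^{2}} = \int_{-\infty}^{\infty} 7 s^{4} e^{- a s^{2}} \, ds = \frac{21 \sqrt{\pi}}{4 a^{\frac{5}{2}}},$$
and the integrand here is exactly the target integrand, so $I = \frac{21 \sqrt{\pi}}{4 a^{\frac{5}{2}}}$.

Setting $a = \frac{7}{6}$:
$$I = \frac{27 \sqrt{42} \sqrt{\pi}}{49}.$$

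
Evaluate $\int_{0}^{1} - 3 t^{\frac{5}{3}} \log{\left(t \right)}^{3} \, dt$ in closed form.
$\frac{729}{2048}$

Consider the simpler parametrised integral
$$J(a) = \int_{0}^{1} - 3 t^{a} \, dt = - \frac{3}{a + 1}.$$

Differentiating under the integral sign brings down a factor of $\ln t$:
$$\frac{dJ}{da} = \int_{0}^{1} - 3 t^{a} \log{\left(t \right)} \, dt = \frac{3}{\left(a + 1\right)^{2}}.$$

Repeating $3$ times in total — each differentiation brings down another $\ln t$ — gives
$$\frac{d^{3}J}{da^{3}} = \int_{0}^{1} - 3 t^{a} \log{\left(t \right)}^{3} \, dt = \frac{18}{\left(a + 1\right)^{4}},$$
and the integrand here is exactly the target integrand, so $I = \frac{18}{\left(a + 1\right)^{4}}$.

Setting $a = \frac{5}{3}$:
$$I = \frac{729}{2048}.$$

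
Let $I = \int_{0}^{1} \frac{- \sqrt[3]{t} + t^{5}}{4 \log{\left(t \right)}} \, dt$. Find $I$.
$- \frac{\log{\left(2 \right)}}{4} + \frac{\log{\left(3 \right)}}{2}$

Introduce a parameter $a$ in the exponent: let $I(a) = \int_{0}^{1} \frac{t^{5} - t^{a}}{4 \log{\left(t \right)}} \, dt$.

Since $\dfrac{\partial}{\partial a}\,t^{a} = t^{a} \ln t$, the $\ln t$ in the denominator cancels and
$$\frac{dI}{da} = \int_{0}^{1} - \frac{1}{4} t^{a} \, dt = - \frac{1}{4} \left[\frac{t^{a+1}}{a+1}\right]_0^1 = - \frac{1}{4 a + 4}.$$

Integrating with respect to $a$ gives $I(a) = - \frac{\log{\left(a + 1 \right)}}{4} + \frac{\log{\left(6 \right)}}{4} + C$.

At $a = 5$ the integrand is identically $0$, so $I(5) = 0$. The closed form gives $0$, hence $C = 0$.

Setting $a = \frac{1}{3}$:
$$I = - \frac{\log{\left(2 \right)}}{4} + \frac{\log{\left(3 \right)}}{2}.$$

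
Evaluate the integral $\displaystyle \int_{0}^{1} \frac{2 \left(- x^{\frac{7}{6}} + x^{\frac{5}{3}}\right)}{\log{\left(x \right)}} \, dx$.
$\log{\left(\frac{256}{169} \right)}$

Consider the one-parameter family: let $I(a) = \int_{0}^{1} \frac{2 \left(- x^{\frac{7}{6}} + x^{a}\right)}{\log{\left(x \right)}} \, dx$.

Since $\dfrac{\partial}{\partial a}\,x^{a} = x^{a} \ln x$, the $\ln x$ in the denominator cancels and
$$\frac{dI}{da} = \int_{0}^{1} 2 x^{a} \, dx = 2 \left[\frac{x^{a+1}}{a+1}\right]_0^1 = \frac{2}{a + 1}.$$

Integrating with respect to $a$ gives $I(a) = \log{\left(\frac{36 \left(a + 1\right)^{2}}{169} \right)} + C$.

At $a = \frac{7}{6}$ the integrand is identically $0$, so $I(\frac{7}{6}) = 0$. The closed form gives $0$, hence $C = 0$.

Setting $a = \frac{5}{3}$:
$$I = \log{\left(\frac{256}{169} \right)}.$$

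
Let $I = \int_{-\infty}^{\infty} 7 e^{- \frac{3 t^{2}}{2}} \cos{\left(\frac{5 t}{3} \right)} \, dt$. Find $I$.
$\frac{7 \sqrt{6} \sqrt{\pi}}{3 e^{\frac{25}{54}}}$

Treat the cosine frequency as a parameter and define $I(b) = \int_{-\infty}^{\infty} 7 e^{- \frac{3 t^{2}}{2}} \cos{\left(b t \right)} \, dt$.

Differentiating under the integral sign,
$$I'(b) = \int_{-\infty}^{\infty} - 7 t e^{- \frac{3 t^{2}}{2}} \sin{\left(b t \right)} \, dt.$$

Integrate $\int_{-\infty}^{\infty} t \sin(b t)\, e^{- \frac{3 t^{2}}{2}}\, dt$ by parts with $u = \sin(b t)$ and $dv = t\, e^{- \frac{3 t^{2}}{2}}\, dt$, giving $v = - \frac{e^{- \frac{3 t^{2}}{2}}}{3}$. The boundary term vanishes and
$$\int_{-\infty}^{\infty} t \sin(b t)\, e^{- \frac{3 t^{2}}{2}}\, dt = \frac{b}{3} \int_{-\infty}^{\infty} \cos(b t)\, e^{- \frac{3 t^{2}}{2}}\, dt,$$
so $I'(b) = - \frac{b}{3}\, I(b)$.

This is a separable first-order ODE; solving with the initial condition $I(0) = \int_{-\infty}^{\infty} 7 e^{- \frac{3 t^{2}}{2}}\,dt = \frac{7 \sqrt{6} \sqrt{\pi}}{3}$ gives
$$I(b) = \frac{7 \sqrt{6} \sqrt{\pi} e^{- \frac{b^{2}}{6}}}{3}.$$

Setting $b = \frac{5}{3}$:
$$I = \frac{7 \sqrt{6} \sqrt{\pi}}{3 e^{\frac{25}{54}}}.$$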